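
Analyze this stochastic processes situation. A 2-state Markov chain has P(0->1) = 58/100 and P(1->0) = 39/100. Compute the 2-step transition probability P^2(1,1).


Computing P^2 by matrix multiplication.
P = [[0.4200, 0.5800], [0.3900, 0.6100]]
After raising P to the power 2:
P^2(1,1) = 0.5983

0.5983


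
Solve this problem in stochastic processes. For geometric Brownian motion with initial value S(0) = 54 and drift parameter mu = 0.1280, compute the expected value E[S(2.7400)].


E[S(t)] = S(0) * exp(mu * t)
= 54 * exp(0.1280 * 2.7400)
= 54 * 1.4201
= 76.6848

76.6848


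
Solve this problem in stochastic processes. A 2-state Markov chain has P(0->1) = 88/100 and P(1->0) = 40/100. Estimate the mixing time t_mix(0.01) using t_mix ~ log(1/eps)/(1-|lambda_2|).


lambda_2 = |1 - p01 - p10| = |1 - 0.8800 - 0.4000| = 0.2800
t_mix ~ log(1/eps)/(1 - |lambda_2|)
= log(100)/(1 - 0.2800) = 4.6052/0.7200
= 6.3961

6.3961


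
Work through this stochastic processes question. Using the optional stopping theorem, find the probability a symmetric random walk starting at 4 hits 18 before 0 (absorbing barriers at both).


By optional stopping theorem: E(M at tau) = M(0) = 4
P(hit 18)*18 + P(hit 0)*0 = 4
P(hit 18) = (4 - 0)/(18 - 0) = 2/9 = 0.2222

0.2222


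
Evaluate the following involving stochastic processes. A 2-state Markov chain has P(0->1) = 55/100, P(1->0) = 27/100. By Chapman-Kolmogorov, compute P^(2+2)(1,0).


P^4 = P^2 * P^2
Computing via matrix multiplication of the transition matrix.
Entry (1,0) of P^4 = 0.3289

0.3289


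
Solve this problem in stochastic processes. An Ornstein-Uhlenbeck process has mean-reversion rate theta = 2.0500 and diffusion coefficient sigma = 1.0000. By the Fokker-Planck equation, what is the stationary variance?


Stationary variance = sigma^2 / (2*theta)
= 1.0000^2 / (2*2.0500)
= 1.0000 / 4.1000
= 0.2439

0.2439


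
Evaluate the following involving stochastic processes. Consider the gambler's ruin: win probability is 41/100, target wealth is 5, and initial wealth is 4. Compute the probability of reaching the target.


Gambler's ruin formula:
r = q/p = 0.5900/0.4100 = 1.4390
P(win) = (1 - r^i)/(1 - r^N)
= (1 - 1.4390^4)/(1 - 1.4390^5)
= 0.6359

0.6359


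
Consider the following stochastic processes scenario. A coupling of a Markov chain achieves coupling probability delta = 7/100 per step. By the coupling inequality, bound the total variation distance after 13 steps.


TV distance bound <= (1-delta)^n
= (1 - 0.0700)^13
= 0.9300^13
= 0.3893

0.3893


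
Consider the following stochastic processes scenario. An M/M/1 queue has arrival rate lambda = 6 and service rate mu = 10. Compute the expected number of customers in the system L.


rho = 6/10 = 0.6000
L = rho/(1-rho)
= 0.6000/0.4000
= 1.5000

1.5000


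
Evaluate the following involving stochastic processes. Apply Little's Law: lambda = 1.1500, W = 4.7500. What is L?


Little's Law: L = lambda * W
= 1.1500 * 4.7500
= 5.4625

5.4625


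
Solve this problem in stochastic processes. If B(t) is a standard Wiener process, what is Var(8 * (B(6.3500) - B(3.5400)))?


Var(alpha*(B(t)-B(s))) = alpha^2 * (t-s)
= 8^2 * (6.3500 - 3.5400)
= 64 * 2.8100
= 179.8400

179.8400


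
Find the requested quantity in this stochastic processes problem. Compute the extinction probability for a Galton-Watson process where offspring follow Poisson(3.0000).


Since mu = 3.0000 > 1, extinction prob q < 1.
Solve s = exp(mu*(s-1)) iteratively.
q = 0.0595

0.0595


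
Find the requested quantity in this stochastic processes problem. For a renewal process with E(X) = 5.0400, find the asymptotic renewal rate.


Long-run renewal rate = 1/E(X)
= 1/5.0400
= 0.1984

0.1984


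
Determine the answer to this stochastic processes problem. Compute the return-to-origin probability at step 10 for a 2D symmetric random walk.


P = C(10,5)^2 / 4^10
= 252^2 / 1048576
= 63504 / 1048576
= 0.0606

0.0606


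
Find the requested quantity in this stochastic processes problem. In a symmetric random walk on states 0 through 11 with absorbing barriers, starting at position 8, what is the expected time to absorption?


For symmetric RW on 0,...,N with absorbing barriers, E(i) = i*(N-i)
E(8) = 8 * 3 = 24

24


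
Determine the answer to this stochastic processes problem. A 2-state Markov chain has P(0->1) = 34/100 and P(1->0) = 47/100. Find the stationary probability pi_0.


Stationary distribution: pi_0 = p10/(p01+p10), pi_1 = p01/(p01+p10)
p01 = 0.3400, p10 = 0.4700
pi_0 = 0.5802

0.5802


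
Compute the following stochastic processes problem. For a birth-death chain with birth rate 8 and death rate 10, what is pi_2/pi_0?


For birth-death process, pi_n/pi_0 = (lambda/mu)^n
= (8/10)^2
= 0.6400

0.6400


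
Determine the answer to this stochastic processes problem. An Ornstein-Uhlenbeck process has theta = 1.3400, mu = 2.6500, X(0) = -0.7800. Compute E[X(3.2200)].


E[X(t)] = mu + (X(0) - mu)*exp(-theta*t)
= 2.6500 + (-0.7800 - 2.6500)*exp(-1.3400*3.2200)
= 2.6500 + -3.4300 * 0.0134
= 2.6041

2.6041


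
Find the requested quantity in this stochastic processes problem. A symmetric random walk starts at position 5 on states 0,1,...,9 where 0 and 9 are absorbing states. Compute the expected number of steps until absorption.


For symmetric RW on 0,...,N with absorbing barriers, E(i) = i*(N-i)
E(5) = 5 * 4 = 20

20


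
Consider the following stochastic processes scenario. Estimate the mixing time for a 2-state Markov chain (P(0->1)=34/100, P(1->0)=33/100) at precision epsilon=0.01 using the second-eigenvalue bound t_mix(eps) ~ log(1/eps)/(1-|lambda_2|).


lambda_2 = |1 - p01 - p10| = |1 - 0.3400 - 0.3300| = 0.3300
t_mix ~ log(1/eps)/(1 - |lambda_2|)
= log(100)/(1 - 0.3300) = 4.6052/0.6700
= 6.8734

6.8734


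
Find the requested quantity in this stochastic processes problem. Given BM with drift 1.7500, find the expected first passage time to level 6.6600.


Expected first passage time = a/mu
= 6.6600/1.7500
= 3.8057

3.8057


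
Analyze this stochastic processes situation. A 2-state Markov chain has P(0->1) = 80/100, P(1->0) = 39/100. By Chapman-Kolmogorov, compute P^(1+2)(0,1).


P^3 = P^1 * P^2
Computing via matrix multiplication of the transition matrix.
Entry (0,1) of P^3 = 0.6769

0.6769


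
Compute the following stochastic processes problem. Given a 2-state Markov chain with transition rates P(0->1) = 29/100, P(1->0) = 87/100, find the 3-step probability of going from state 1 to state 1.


Computing P^3 by matrix multiplication.
P = [[0.7100, 0.2900], [0.8700, 0.1300]]
After raising P to the power 3:
P^3(1,1) = 0.2469

0.2469


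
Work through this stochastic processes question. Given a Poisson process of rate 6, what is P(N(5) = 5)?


P(N(t)=k) = (lambda*t)^k * exp(-lambda*t) / k!
lambda*t = 30
= 30^5 * exp(-30) / 5!
= 24300000 * 9.3576e-14 / 120
= 1.8949e-08

1.8949e-08


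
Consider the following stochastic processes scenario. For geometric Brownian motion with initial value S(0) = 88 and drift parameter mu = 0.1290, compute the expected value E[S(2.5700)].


E[S(t)] = S(0) * exp(mu * t)
= 88 * exp(0.1290 * 2.5700)
= 88 * 1.3931
= 122.5926

122.5926


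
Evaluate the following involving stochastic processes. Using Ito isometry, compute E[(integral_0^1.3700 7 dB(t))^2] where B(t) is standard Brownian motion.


By Ito isometry: E[(int f dB)^2] = int f^2 dt
= 7^2 * 1.3700
= 49 * 1.3700 = 67.1300

67.1300


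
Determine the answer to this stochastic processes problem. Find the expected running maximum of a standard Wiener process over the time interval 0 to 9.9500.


E(max B(s)) = sqrt(2t/pi)
= sqrt(2*9.9500/pi)
= sqrt(6.3344)
= 2.5168

2.5168


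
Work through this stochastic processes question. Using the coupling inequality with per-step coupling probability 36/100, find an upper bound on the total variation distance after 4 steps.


TV distance bound <= (1-delta)^n
= (1 - 0.3600)^4
= 0.6400^4
= 0.1678

0.1678


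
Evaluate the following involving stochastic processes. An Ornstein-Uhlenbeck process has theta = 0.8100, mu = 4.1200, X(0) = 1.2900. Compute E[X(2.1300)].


E[X(t)] = mu + (X(0) - mu)*exp(-theta*t)
= 4.1200 + (1.2900 - 4.1200)*exp(-0.8100*2.1300)
= 4.1200 + -2.8300 * 0.1781
= 3.6159

3.6159


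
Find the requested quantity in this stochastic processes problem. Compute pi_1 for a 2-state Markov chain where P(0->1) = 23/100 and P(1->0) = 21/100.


Stationary distribution: pi_0 = p10/(p01+p10), pi_1 = p01/(p01+p10)
p01 = 0.2300, p10 = 0.2100
pi_1 = 0.5227

0.5227


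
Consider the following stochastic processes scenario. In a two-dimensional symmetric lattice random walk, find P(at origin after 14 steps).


P = C(14,7)^2 / 4^14
= 3432^2 / 268435456
= 11778624 / 268435456
= 0.0439

0.0439


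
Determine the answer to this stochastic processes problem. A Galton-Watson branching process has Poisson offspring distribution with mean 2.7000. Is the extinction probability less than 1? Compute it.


Since mu = 2.7000 > 1, extinction prob q < 1.
Solve s = exp(mu*(s-1)) iteratively.
q = 0.0844

0.0844


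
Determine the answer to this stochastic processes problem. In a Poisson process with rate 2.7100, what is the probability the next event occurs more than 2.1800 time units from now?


P(X > t) = exp(-lambda * t)
= exp(-2.7100 * 2.1800)
= exp(-5.9078) = 0.0027

0.0027


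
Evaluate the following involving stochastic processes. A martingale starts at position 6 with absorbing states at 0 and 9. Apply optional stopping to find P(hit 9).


By optional stopping theorem: E(M at tau) = M(0) = 6
P(hit 9)*9 + P(hit 0)*0 = 6
P(hit 9) = (6 - 0)/(9 - 0) = 2/3 = 0.6667

0.6667


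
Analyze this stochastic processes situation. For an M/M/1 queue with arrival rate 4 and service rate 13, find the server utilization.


rho = lambda/mu
= 4/13
= 0.3077

0.3077


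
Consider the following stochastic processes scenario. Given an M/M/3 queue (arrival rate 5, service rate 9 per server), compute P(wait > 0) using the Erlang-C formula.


a = lambda/mu = 0.5556
rho = a/c = 0.1852
Erlang-C formula applied:
C(c,a) = 0.0201

0.0201


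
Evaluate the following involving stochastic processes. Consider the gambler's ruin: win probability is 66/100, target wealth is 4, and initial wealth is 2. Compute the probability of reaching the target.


Gambler's ruin formula:
r = q/p = 0.3400/0.6600 = 0.5152
P(win) = (1 - r^i)/(1 - r^N)
= (1 - 0.5152^2)/(1 - 0.5152^4)
= 0.7903

0.7903


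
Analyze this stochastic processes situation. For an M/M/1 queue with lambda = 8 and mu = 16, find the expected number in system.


rho = 8/16 = 0.5000
L = rho/(1-rho)
= 0.5000/0.5000
= 1.0000

1.0000


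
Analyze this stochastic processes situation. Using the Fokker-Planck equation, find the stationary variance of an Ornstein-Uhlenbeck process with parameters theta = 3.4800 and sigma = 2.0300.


Stationary variance = sigma^2 / (2*theta)
= 2.0300^2 / (2*3.4800)
= 4.1209 / 6.9600
= 0.5921

0.5921


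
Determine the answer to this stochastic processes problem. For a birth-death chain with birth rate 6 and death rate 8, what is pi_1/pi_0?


For birth-death process, pi_n/pi_0 = (lambda/mu)^n
= (6/8)^1
= 0.7500

0.7500


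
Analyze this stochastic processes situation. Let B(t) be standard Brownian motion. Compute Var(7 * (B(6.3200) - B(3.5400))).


Var(alpha*(B(t)-B(s))) = alpha^2 * (t-s)
= 7^2 * (6.3200 - 3.5400)
= 49 * 2.7800
= 136.2200

136.2200


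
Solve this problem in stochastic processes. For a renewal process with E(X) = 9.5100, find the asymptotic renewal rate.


Long-run renewal rate = 1/E(X)
= 1/9.5100
= 0.1052

0.1052


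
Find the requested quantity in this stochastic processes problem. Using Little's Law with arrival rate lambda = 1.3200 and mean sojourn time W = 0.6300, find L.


Little's Law: L = lambda * W
= 1.3200 * 0.6300
= 0.8316

0.8316


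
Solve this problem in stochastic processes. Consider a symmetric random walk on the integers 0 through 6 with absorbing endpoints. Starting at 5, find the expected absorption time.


For symmetric RW on 0,...,N with absorbing barriers, E(i) = i*(N-i)
E(5) = 5 * 1 = 5

5


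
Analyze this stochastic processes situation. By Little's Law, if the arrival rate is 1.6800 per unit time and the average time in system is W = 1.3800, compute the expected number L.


Little's Law: L = lambda * W
= 1.6800 * 1.3800
= 2.3184

2.3184


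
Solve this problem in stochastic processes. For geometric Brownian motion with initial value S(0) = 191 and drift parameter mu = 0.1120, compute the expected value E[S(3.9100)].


E[S(t)] = S(0) * exp(mu * t)
= 191 * exp(0.1120 * 3.9100)
= 191 * 1.5495
= 295.9509

295.9509


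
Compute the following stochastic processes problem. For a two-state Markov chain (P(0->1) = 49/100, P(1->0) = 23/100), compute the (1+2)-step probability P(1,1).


P^3 = P^1 * P^2
Computing via matrix multiplication of the transition matrix.
Entry (1,1) of P^3 = 0.6876

0.6876


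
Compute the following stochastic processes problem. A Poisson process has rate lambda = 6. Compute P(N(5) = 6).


P(N(t)=k) = (lambda*t)^k * exp(-lambda*t) / k!
lambda*t = 30
= 30^6 * exp(-30) / 6!
= 729000000 * 9.3576e-14 / 720
= 9.4746e-08

9.4746e-08


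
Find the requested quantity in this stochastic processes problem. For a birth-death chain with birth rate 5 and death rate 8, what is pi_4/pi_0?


For birth-death process, pi_n/pi_0 = (lambda/mu)^n
= (5/8)^4
= 0.1526

0.1526


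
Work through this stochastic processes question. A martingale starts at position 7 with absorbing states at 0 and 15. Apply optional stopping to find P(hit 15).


By optional stopping theorem: E(M at tau) = M(0) = 7
P(hit 15)*15 + P(hit 0)*0 = 7
P(hit 15) = (7 - 0)/(15 - 0) = 7/15 = 0.4667

0.4667


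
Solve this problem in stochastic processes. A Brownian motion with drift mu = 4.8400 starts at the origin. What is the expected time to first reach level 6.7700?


Expected first passage time = a/mu
= 6.7700/4.8400
= 1.3988

1.3988


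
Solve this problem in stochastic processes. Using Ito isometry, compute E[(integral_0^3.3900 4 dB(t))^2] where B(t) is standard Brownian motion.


By Ito isometry: E[(int f dB)^2] = int f^2 dt
= 4^2 * 3.3900
= 16 * 3.3900 = 54.2400

54.2400


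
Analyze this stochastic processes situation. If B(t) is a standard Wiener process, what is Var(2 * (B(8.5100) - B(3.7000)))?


Var(alpha*(B(t)-B(s))) = alpha^2 * (t-s)
= 2^2 * (8.5100 - 3.7000)
= 4 * 4.8100
= 19.2400

19.2400


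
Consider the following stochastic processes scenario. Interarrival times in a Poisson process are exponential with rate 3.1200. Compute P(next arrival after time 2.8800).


P(X > t) = exp(-lambda * t)
= exp(-3.1200 * 2.8800)
= exp(-8.9856) = 1.2520e-04

1.2520e-04


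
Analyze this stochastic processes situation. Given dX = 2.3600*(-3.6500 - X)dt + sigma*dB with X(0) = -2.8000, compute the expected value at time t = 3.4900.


E[X(t)] = mu + (X(0) - mu)*exp(-theta*t)
= -3.6500 + (-2.8000 - -3.6500)*exp(-2.3600*3.4900)
= -3.6500 + 0.8500 * 2.6484e-04
= -3.6498

-3.6498


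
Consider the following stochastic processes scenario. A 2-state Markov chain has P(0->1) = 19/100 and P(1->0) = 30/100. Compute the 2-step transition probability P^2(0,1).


Computing P^2 by matrix multiplication.
P = [[0.8100, 0.1900], [0.3000, 0.7000]]
After raising P to the power 2:
P^2(0,1) = 0.2869

0.2869


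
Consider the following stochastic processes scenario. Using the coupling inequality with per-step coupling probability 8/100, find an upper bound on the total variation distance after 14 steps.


TV distance bound <= (1-delta)^n
= (1 - 0.0800)^14
= 0.9200^14
= 0.3112

0.3112


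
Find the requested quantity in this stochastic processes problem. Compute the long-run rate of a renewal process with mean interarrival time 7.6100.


Long-run renewal rate = 1/E(X)
= 1/7.6100
= 0.1314

0.1314


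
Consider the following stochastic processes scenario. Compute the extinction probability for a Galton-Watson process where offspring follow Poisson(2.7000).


Since mu = 2.7000 > 1, extinction prob q < 1.
Solve s = exp(mu*(s-1)) iteratively.
q = 0.0844

0.0844


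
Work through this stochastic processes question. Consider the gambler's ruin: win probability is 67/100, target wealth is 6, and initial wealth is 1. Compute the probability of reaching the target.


Gambler's ruin formula:
r = q/p = 0.3300/0.6700 = 0.4925
P(win) = (1 - r^i)/(1 - r^N)
= (1 - 0.4925^1)/(1 - 0.4925^6)
= 0.5148

0.5148


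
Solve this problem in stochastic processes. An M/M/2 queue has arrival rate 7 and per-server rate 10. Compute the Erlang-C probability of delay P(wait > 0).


a = lambda/mu = 0.7000
rho = a/c = 0.3500
Erlang-C formula applied:
C(c,a) = 0.1815

0.1815


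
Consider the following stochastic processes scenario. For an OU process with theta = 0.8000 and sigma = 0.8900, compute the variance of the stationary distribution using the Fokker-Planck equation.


Stationary variance = sigma^2 / (2*theta)
= 0.8900^2 / (2*0.8000)
= 0.7921 / 1.6000
= 0.4951

0.4951


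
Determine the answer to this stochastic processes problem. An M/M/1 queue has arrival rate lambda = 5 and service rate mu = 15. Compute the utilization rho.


rho = lambda/mu
= 5/15
= 0.3333

0.3333


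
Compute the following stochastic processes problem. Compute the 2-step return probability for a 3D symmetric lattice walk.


P(return in 2 steps) = P(reverse first step) = 1/(2d)
= 1/6
= 0.1667

0.1667


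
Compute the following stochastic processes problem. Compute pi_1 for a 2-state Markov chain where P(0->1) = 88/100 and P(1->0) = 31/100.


Stationary distribution: pi_0 = p10/(p01+p10), pi_1 = p01/(p01+p10)
p01 = 0.8800, p10 = 0.3100
pi_1 = 0.7395

0.7395


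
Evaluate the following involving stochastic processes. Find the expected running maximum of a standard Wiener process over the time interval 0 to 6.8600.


E(max B(s)) = sqrt(2t/pi)
= sqrt(2*6.8600/pi)
= sqrt(4.3672)
= 2.0898

2.0898


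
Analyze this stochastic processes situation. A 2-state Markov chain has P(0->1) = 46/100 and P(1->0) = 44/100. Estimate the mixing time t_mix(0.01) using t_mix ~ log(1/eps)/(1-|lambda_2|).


lambda_2 = |1 - p01 - p10| = |1 - 0.4600 - 0.4400| = 0.1000
t_mix ~ log(1/eps)/(1 - |lambda_2|)
= log(100)/(1 - 0.1000) = 4.6052/0.9000
= 5.1169

5.1169


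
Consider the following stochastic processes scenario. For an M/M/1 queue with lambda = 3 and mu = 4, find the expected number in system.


rho = 3/4 = 0.7500
L = rho/(1-rho)
= 0.7500/0.2500
= 3.0000

3.0000


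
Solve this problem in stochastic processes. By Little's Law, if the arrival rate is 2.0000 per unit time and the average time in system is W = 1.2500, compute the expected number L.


Little's Law: L = lambda * W
= 2.0000 * 1.2500
= 2.5000

2.5000


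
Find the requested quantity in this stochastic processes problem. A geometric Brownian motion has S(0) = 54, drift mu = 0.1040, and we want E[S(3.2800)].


E[S(t)] = S(0) * exp(mu * t)
= 54 * exp(0.1040 * 3.2800)
= 54 * 1.4065
= 75.9522

75.9522


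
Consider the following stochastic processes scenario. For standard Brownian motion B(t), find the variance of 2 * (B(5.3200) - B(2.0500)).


Var(alpha*(B(t)-B(s))) = alpha^2 * (t-s)
= 2^2 * (5.3200 - 2.0500)
= 4 * 3.2700
= 13.0800

13.0800


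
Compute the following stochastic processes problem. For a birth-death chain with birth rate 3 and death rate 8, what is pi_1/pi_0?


For birth-death process, pi_n/pi_0 = (lambda/mu)^n
= (3/8)^1
= 0.3750

0.3750


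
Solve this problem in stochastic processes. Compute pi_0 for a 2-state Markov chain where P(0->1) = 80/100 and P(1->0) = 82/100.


Stationary distribution: pi_0 = p10/(p01+p10), pi_1 = p01/(p01+p10)
p01 = 0.8000, p10 = 0.8200
pi_0 = 0.5062

0.5062


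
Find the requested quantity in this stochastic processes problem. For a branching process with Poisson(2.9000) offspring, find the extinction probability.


Since mu = 2.9000 > 1, extinction prob q < 1.
Solve s = exp(mu*(s-1)) iteratively.
q = 0.0668

0.0668


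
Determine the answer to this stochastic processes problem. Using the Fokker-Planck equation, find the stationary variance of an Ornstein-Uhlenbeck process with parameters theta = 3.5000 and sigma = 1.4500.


Stationary variance = sigma^2 / (2*theta)
= 1.4500^2 / (2*3.5000)
= 2.1025 / 7.0000
= 0.3004

0.3004


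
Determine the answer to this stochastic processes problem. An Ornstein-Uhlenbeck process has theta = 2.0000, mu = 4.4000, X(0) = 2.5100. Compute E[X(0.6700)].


E[X(t)] = mu + (X(0) - mu)*exp(-theta*t)
= 4.4000 + (2.5100 - 4.4000)*exp(-2.0000*0.6700)
= 4.4000 + -1.8900 * 0.2618
= 3.9051

3.9051


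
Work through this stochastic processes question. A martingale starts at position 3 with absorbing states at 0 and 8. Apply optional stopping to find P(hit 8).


By optional stopping theorem: E(M at tau) = M(0) = 3
P(hit 8)*8 + P(hit 0)*0 = 3
P(hit 8) = (3 - 0)/(8 - 0) = 3/8 = 0.3750

0.3750


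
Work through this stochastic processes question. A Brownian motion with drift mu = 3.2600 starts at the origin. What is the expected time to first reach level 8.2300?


Expected first passage time = a/mu
= 8.2300/3.2600
= 2.5245

2.5245


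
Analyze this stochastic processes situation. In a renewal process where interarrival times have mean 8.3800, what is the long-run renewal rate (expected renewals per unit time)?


Long-run renewal rate = 1/E(X)
= 1/8.3800
= 0.1193

0.1193


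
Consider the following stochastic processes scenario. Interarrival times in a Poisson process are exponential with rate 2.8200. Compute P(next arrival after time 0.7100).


P(X > t) = exp(-lambda * t)
= exp(-2.8200 * 0.7100)
= exp(-2.0022) = 0.1350

0.1350


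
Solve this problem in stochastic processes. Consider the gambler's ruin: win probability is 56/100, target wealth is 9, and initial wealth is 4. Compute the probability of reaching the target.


Gambler's ruin formula:
r = q/p = 0.4400/0.5600 = 0.7857
P(win) = (1 - r^i)/(1 - r^N)
= (1 - 0.7857^4)/(1 - 0.7857^9)
= 0.6986

0.6986


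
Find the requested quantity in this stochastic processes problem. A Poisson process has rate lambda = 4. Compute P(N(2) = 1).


P(N(t)=k) = (lambda*t)^k * exp(-lambda*t) / k!
lambda*t = 8
= 8^1 * exp(-8) / 1!
= 8 * 3.3546e-04 / 1
= 0.0027

0.0027


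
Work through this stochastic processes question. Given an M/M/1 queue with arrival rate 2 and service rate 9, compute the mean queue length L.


rho = 2/9 = 0.2222
L = rho/(1-rho)
= 0.2222/0.7778
= 0.2857

0.2857


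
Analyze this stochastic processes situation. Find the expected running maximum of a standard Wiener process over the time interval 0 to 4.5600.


E(max B(s)) = sqrt(2t/pi)
= sqrt(2*4.5600/pi)
= sqrt(2.9030)
= 1.7038

1.7038


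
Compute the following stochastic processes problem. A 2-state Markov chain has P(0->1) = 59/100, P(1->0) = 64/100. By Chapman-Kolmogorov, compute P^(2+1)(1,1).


P^3 = P^2 * P^1
Computing via matrix multiplication of the transition matrix.
Entry (1,1) of P^3 = 0.4733

0.4733


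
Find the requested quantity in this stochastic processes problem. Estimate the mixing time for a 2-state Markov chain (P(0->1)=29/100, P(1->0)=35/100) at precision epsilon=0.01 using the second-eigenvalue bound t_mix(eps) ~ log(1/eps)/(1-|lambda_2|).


lambda_2 = |1 - p01 - p10| = |1 - 0.2900 - 0.3500| = 0.3600
t_mix ~ log(1/eps)/(1 - |lambda_2|)
= log(100)/(1 - 0.3600) = 4.6052/0.6400
= 7.1956

7.1956


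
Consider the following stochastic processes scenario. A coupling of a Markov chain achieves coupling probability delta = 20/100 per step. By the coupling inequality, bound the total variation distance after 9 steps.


TV distance bound <= (1-delta)^n
= (1 - 0.2000)^9
= 0.8000^9
= 0.1342

0.1342


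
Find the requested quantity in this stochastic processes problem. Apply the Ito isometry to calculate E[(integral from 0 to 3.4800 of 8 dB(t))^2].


By Ito isometry: E[(int f dB)^2] = int f^2 dt
= 8^2 * 3.4800
= 64 * 3.4800 = 222.7200

222.7200


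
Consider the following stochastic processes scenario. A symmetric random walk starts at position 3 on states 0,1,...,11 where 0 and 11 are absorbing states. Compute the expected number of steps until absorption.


For symmetric RW on 0,...,N with absorbing barriers, E(i) = i*(N-i)
E(3) = 3 * 8 = 24

24


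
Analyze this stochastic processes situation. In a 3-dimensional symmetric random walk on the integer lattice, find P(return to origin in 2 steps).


P(return in 2 steps) = P(reverse first step) = 1/(2d)
= 1/6
= 0.1667

0.1667


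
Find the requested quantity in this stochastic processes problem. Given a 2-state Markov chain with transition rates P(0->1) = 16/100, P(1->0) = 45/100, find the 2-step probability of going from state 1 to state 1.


Computing P^2 by matrix multiplication.
P = [[0.8400, 0.1600], [0.4500, 0.5500]]
After raising P to the power 2:
P^2(1,1) = 0.3745

0.3745


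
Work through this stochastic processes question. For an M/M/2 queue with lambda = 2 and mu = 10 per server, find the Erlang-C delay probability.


a = lambda/mu = 0.2000
rho = a/c = 0.1000
Erlang-C formula applied:
C(c,a) = 0.0182

0.0182


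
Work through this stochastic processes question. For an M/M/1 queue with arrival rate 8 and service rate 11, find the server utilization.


rho = lambda/mu
= 8/11
= 0.7273

0.7273


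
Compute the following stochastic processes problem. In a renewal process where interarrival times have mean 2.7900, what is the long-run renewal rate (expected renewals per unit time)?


Long-run renewal rate = 1/E(X)
= 1/2.7900
= 0.3584

0.3584


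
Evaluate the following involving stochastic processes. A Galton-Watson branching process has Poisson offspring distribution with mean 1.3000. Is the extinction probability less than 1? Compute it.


Since mu = 1.3000 > 1, extinction prob q < 1.
Solve s = exp(mu*(s-1)) iteratively.
q = 0.5770

0.5770


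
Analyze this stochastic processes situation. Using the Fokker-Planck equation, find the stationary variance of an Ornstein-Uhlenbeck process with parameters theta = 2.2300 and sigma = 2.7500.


Stationary variance = sigma^2 / (2*theta)
= 2.7500^2 / (2*2.2300)
= 7.5625 / 4.4600
= 1.6956

1.6956


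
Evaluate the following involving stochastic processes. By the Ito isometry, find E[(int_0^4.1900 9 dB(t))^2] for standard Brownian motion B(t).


By Ito isometry: E[(int f dB)^2] = int f^2 dt
= 9^2 * 4.1900
= 81 * 4.1900 = 339.3900

339.3900


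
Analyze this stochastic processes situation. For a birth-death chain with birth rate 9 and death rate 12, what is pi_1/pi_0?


For birth-death process, pi_n/pi_0 = (lambda/mu)^n
= (9/12)^1
= 0.7500

0.7500


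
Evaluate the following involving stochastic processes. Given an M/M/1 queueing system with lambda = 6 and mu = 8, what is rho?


rho = lambda/mu
= 6/8
= 0.7500

0.7500


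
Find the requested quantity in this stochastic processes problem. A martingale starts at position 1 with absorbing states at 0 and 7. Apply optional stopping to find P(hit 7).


By optional stopping theorem: E(M at tau) = M(0) = 1
P(hit 7)*7 + P(hit 0)*0 = 1
P(hit 7) = (1 - 0)/(7 - 0) = 1/7 = 0.1429

0.1429


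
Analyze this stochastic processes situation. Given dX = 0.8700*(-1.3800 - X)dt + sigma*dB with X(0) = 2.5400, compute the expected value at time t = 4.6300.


E[X(t)] = mu + (X(0) - mu)*exp(-theta*t)
= -1.3800 + (2.5400 - -1.3800)*exp(-0.8700*4.6300)
= -1.3800 + 3.9200 * 0.0178
= -1.3102

-1.3102


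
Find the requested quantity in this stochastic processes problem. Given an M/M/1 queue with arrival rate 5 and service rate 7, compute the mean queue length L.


rho = 5/7 = 0.7143
L = rho/(1-rho)
= 0.7143/0.2857
= 2.5000

2.5000


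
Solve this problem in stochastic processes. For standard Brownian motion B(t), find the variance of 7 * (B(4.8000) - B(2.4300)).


Var(alpha*(B(t)-B(s))) = alpha^2 * (t-s)
= 7^2 * (4.8000 - 2.4300)
= 49 * 2.3700
= 116.1300

116.1300


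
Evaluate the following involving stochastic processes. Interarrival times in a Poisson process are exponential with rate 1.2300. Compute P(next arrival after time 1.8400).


P(X > t) = exp(-lambda * t)
= exp(-1.2300 * 1.8400)
= exp(-2.2632) = 0.1040

0.1040


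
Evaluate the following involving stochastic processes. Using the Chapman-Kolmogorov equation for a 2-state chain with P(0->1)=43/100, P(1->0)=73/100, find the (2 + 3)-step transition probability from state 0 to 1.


P^5 = P^2 * P^3
Computing via matrix multiplication of the transition matrix.
Entry (0,1) of P^5 = 0.3707

0.3707


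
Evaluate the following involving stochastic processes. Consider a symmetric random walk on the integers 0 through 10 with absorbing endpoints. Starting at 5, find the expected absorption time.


For symmetric RW on 0,...,N with absorbing barriers, E(i) = i*(N-i)
E(5) = 5 * 5 = 25

25


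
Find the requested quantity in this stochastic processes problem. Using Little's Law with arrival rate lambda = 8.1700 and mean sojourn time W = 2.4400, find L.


Little's Law: L = lambda * W
= 8.1700 * 2.4400
= 19.9348

19.9348


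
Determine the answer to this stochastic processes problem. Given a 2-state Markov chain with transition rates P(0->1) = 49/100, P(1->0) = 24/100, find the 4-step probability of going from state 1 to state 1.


Computing P^4 by matrix multiplication.
P = [[0.5100, 0.4900], [0.2400, 0.7600]]
After raising P to the power 4:
P^4(1,1) = 0.6730

0.6730


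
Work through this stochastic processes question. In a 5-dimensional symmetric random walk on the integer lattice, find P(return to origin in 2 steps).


P(return in 2 steps) = P(reverse first step) = 1/(2d)
= 1/10
= 0.1000

0.1000


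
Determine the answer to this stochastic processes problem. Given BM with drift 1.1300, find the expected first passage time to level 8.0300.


Expected first passage time = a/mu
= 8.0300/1.1300
= 7.1062

7.1062


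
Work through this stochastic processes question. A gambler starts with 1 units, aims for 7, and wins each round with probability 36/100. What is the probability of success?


Gambler's ruin formula:
r = q/p = 0.6400/0.3600 = 1.7778
P(win) = (1 - r^i)/(1 - r^N)
= (1 - 1.7778^1)/(1 - 1.7778^7)
= 0.0141

0.0141


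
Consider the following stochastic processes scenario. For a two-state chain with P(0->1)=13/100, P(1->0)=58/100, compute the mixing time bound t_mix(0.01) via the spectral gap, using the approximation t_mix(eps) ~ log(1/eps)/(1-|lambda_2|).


lambda_2 = |1 - p01 - p10| = |1 - 0.1300 - 0.5800| = 0.2900
t_mix ~ log(1/eps)/(1 - |lambda_2|)
= log(100)/(1 - 0.2900) = 4.6052/0.7100
= 6.4862

6.4862


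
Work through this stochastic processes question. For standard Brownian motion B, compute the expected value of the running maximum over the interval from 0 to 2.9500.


E(max B(s)) = sqrt(2t/pi)
= sqrt(2*2.9500/pi)
= sqrt(1.8780)
= 1.3704

1.3704


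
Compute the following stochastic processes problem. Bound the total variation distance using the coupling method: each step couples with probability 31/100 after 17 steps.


TV distance bound <= (1-delta)^n
= (1 - 0.3100)^17
= 0.6900^17
= 0.0018

0.0018


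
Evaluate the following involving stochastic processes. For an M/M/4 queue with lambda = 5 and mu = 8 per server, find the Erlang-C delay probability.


a = lambda/mu = 0.6250
rho = a/c = 0.1562
Erlang-C formula applied:
C(c,a) = 0.0040

0.0040


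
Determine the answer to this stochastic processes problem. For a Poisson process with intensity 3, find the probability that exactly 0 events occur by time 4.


P(N(t)=k) = (lambda*t)^k * exp(-lambda*t) / k!
lambda*t = 12
= 12^0 * exp(-12) / 0!
= 1 * 6.1442e-06 / 1
= 6.1442e-06

6.1442e-06


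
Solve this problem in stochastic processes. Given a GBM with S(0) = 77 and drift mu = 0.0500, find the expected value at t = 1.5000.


E[S(t)] = S(0) * exp(mu * t)
= 77 * exp(0.0500 * 1.5000)
= 77 * 1.0779
= 82.9971

82.9971


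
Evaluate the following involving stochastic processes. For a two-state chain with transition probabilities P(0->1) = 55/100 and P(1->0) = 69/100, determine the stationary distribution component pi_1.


Stationary distribution: pi_0 = p10/(p01+p10), pi_1 = p01/(p01+p10)
p01 = 0.5500, p10 = 0.6900
pi_1 = 0.4435

0.4435


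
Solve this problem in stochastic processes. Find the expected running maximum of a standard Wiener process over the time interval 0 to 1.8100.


E(max B(s)) = sqrt(2t/pi)
= sqrt(2*1.8100/pi)
= sqrt(1.1523)
= 1.0734

1.0734


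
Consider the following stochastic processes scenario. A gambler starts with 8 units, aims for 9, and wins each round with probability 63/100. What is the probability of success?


Gambler's ruin formula:
r = q/p = 0.3700/0.6300 = 0.5873
P(win) = (1 - r^i)/(1 - r^N)
= (1 - 0.5873^8)/(1 - 0.5873^9)
= 0.9941

0.9941


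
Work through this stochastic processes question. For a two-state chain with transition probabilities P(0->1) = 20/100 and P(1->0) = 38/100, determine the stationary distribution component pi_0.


Stationary distribution: pi_0 = p10/(p01+p10), pi_1 = p01/(p01+p10)
p01 = 0.2000, p10 = 0.3800
pi_0 = 0.6552

0.6552


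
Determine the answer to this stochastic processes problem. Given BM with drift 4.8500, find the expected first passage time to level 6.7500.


Expected first passage time = a/mu
= 6.7500/4.8500
= 1.3918

1.3918


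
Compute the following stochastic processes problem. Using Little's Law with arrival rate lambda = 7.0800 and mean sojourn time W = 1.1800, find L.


Little's Law: L = lambda * W
= 7.0800 * 1.1800
= 8.3544

8.3544


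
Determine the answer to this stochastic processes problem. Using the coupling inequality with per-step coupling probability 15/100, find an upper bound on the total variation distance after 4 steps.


TV distance bound <= (1-delta)^n
= (1 - 0.1500)^4
= 0.8500^4
= 0.5220

0.5220


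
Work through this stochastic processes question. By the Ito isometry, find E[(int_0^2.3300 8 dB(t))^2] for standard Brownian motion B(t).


By Ito isometry: E[(int f dB)^2] = int f^2 dt
= 8^2 * 2.3300
= 64 * 2.3300 = 149.1200

149.1200


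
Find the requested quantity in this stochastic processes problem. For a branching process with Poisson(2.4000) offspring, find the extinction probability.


Since mu = 2.4000 > 1, extinction prob q < 1.
Solve s = exp(mu*(s-1)) iteratively.
q = 0.1214

0.1214


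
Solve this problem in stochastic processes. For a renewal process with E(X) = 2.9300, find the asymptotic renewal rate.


Long-run renewal rate = 1/E(X)
= 1/2.9300
= 0.3413

0.3413


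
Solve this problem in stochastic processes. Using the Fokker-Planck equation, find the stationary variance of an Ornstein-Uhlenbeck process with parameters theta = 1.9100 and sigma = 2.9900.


Stationary variance = sigma^2 / (2*theta)
= 2.9900^2 / (2*1.9100)
= 8.9401 / 3.8200
= 2.3403

2.3403


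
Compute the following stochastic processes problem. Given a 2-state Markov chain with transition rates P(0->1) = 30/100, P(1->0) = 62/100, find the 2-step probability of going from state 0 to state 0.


Computing P^2 by matrix multiplication.
P = [[0.7000, 0.3000], [0.6200, 0.3800]]
After raising P to the power 2:
P^2(0,0) = 0.6760

0.6760


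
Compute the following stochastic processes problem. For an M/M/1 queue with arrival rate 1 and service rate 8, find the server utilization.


rho = lambda/mu
= 1/8
= 0.1250

0.1250


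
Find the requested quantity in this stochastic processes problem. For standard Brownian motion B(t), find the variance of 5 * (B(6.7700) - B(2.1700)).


Var(alpha*(B(t)-B(s))) = alpha^2 * (t-s)
= 5^2 * (6.7700 - 2.1700)
= 25 * 4.6000
= 115.0000

115.0000


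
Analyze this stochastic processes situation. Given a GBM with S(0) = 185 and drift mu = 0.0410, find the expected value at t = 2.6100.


E[S(t)] = S(0) * exp(mu * t)
= 185 * exp(0.0410 * 2.6100)
= 185 * 1.1129
= 205.8949

205.8949


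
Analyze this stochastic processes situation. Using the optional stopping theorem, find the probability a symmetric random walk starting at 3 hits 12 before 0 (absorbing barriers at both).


By optional stopping theorem: E(M at tau) = M(0) = 3
P(hit 12)*12 + P(hit 0)*0 = 3
P(hit 12) = (3 - 0)/(12 - 0) = 1/4 = 0.2500

0.2500


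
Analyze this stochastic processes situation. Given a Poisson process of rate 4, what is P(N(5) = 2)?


P(N(t)=k) = (lambda*t)^k * exp(-lambda*t) / k!
lambda*t = 20
= 20^2 * exp(-20) / 2!
= 400 * 2.0612e-09 / 2
= 4.1223e-07

4.1223e-07


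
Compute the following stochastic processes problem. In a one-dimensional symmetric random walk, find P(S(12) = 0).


P(S(12) = 0) = C(12,6) / 4^6
= 924 / 4096
= 0.2256

0.2256


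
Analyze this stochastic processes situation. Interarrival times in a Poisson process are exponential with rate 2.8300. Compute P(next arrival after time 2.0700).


P(X > t) = exp(-lambda * t)
= exp(-2.8300 * 2.0700)
= exp(-5.8581) = 0.0029

0.0029


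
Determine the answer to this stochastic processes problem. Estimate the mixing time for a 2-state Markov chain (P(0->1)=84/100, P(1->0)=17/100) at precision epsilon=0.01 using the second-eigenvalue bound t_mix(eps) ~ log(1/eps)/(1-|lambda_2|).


lambda_2 = |1 - p01 - p10| = |1 - 0.8400 - 0.1700| = 0.0100
t_mix ~ log(1/eps)/(1 - |lambda_2|)
= log(100)/(1 - 0.0100) = 4.6052/0.9900
= 4.6517

4.6517


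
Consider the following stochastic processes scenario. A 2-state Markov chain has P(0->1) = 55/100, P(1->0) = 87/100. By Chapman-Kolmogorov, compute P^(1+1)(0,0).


P^2 = P^1 * P^1
Computing via matrix multiplication of the transition matrix.
Entry (0,0) of P^2 = 0.6810

0.6810


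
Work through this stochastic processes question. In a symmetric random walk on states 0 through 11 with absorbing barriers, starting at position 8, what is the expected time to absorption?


For symmetric RW on 0,...,N with absorbing barriers, E(i) = i*(N-i)
E(8) = 8 * 3 = 24

24


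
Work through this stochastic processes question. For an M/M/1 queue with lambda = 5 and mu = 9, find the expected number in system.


rho = 5/9 = 0.5556
L = rho/(1-rho)
= 0.5556/0.4444
= 1.2500

1.2500


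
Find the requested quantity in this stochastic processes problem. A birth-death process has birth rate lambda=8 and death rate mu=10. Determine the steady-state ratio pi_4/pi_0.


For birth-death process, pi_n/pi_0 = (lambda/mu)^n
= (8/10)^4
= 0.4096

0.4096


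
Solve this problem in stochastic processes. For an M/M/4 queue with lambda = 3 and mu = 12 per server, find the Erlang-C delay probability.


a = lambda/mu = 0.2500
rho = a/c = 0.0625
Erlang-C formula applied:
C(c,a) = 1.3521e-04

1.3521e-04


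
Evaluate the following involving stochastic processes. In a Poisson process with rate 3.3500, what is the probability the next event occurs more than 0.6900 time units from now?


P(X > t) = exp(-lambda * t)
= exp(-3.3500 * 0.6900)
= exp(-2.3115) = 0.0991

0.0991


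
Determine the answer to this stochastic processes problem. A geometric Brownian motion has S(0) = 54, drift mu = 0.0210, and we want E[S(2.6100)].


E[S(t)] = S(0) * exp(mu * t)
= 54 * exp(0.0210 * 2.6100)
= 54 * 1.0563
= 57.0424

57.0424


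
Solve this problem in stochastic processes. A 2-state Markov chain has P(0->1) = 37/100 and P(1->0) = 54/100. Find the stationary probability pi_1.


Stationary distribution: pi_0 = p10/(p01+p10), pi_1 = p01/(p01+p10)
p01 = 0.3700, p10 = 0.5400
pi_1 = 0.4066

0.4066


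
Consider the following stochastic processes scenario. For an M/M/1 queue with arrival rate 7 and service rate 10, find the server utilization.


rho = lambda/mu
= 7/10
= 0.7000

0.7000
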